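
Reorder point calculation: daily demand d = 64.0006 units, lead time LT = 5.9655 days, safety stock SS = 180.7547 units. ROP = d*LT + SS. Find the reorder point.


d*LT = 64.0006 * 5.9655 = 381.7956
ROP = 381.7956 + 180.7547 = 562.5503

562.5503 units


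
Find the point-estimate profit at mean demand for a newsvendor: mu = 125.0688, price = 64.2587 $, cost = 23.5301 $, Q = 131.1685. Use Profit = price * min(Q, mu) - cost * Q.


Sales at mu = min(131.1685, 125.0688) = 125.0688
Revenue = 64.2587 * 125.0688 = 8036.7585
Total cost = 23.5301 * 131.1685 = 3086.4079
Profit = 8036.7585 - 3086.4079 = 4950.3506

4950.3506 $


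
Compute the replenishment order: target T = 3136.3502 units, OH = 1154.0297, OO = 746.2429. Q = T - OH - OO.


Inventory position = OH + OO = 1154.0297 + 746.2429 = 1900.2726
Q = 3136.3502 - 1900.2726 = 1236.0776

1236.0776 units


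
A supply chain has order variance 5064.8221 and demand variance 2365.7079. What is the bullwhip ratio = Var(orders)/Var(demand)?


BW = 5064.8221 / 2365.7079 = 2.1409

2.1409


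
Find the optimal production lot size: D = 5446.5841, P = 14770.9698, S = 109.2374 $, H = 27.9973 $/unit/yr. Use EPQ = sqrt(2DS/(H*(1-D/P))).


1 - D/P = 1 - 0.3687 = 0.6313
H*(1-D/P) = 17.6737
2DS = 1189941.3719
EPQ = sqrt(67328.3845) = 259.4771

259.4771 units


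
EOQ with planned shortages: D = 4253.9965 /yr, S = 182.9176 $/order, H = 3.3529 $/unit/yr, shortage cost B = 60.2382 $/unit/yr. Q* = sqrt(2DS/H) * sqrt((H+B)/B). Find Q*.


sqrt(2DS/H) = 681.2884
sqrt((H+B)/B) = 1.0275
Q* = 681.2884 * 1.0275 = 699.9922

699.9922 units


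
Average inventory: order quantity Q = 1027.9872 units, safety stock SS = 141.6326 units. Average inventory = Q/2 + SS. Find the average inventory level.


Q/2 = 513.9936
Avg = 513.9936 + 141.6326 = 655.6262

655.6262 units


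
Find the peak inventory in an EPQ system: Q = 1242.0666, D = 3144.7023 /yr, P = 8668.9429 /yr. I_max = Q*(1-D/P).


D/P = 0.3628
1 - D/P = 0.6372
I_max = 1242.0666 * 0.6372 = 791.5007

791.5007 units


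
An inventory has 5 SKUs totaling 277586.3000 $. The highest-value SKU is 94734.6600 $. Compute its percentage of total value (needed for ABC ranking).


Top item = 94734.6600
Total = 277586.3000
Percentage = 94734.6600 / 277586.3000 * 100 = 34.1280

34.1280%


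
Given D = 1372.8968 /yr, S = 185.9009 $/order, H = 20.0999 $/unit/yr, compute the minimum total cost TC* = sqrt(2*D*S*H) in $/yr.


2*D*S*H = 10259903.5347
TC* = sqrt(10259903.5347) = 3203.1084

3203.1084 $/yr


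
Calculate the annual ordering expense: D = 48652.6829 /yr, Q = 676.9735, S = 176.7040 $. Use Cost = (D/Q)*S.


Number of orders = D/Q = 71.8679
Cost = 71.8679 * 176.7040 = 12699.3504

12699.3504 $/yr


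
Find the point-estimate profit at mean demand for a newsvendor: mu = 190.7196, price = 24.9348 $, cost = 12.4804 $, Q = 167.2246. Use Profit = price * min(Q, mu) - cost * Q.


Sales at mu = min(167.2246, 190.7196) = 167.2246
Revenue = 24.9348 * 167.2246 = 4169.7120
Total cost = 12.4804 * 167.2246 = 2087.0299
Profit = 4169.7120 - 2087.0299 = 2082.6821

2082.6821 $


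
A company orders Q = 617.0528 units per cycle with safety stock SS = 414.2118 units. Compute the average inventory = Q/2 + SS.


Q/2 = 308.5264
Avg = 308.5264 + 414.2118 = 722.7382

722.7382 units


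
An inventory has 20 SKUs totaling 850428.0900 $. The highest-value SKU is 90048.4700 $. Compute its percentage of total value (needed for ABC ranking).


Top item = 90048.4700
Total = 850428.0900
Percentage = 90048.4700 / 850428.0900 * 100 = 10.5886

10.5886%


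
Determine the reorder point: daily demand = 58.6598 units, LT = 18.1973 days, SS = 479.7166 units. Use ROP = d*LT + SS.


d*LT = 58.6598 * 18.1973 = 1067.4500
ROP = 1067.4500 + 479.7166 = 1547.1666

1547.1666 units


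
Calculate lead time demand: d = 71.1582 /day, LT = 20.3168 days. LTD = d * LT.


LTD = 71.1582 * 20.3168 = 1445.7069

1445.7069 units


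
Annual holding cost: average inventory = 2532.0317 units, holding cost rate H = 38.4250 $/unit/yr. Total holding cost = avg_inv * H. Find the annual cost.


Cost = 2532.0317 * 38.4250 = 97293.3181

97293.3181 $/yr


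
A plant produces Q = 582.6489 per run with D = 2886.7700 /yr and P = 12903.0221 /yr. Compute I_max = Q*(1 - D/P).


D/P = 0.2237
1 - D/P = 0.7763
I_max = 582.6489 * 0.7763 = 452.2939

452.2939 units


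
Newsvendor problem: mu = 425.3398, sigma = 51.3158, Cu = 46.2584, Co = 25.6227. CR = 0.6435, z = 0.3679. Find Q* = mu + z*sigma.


CR = Cu/(Cu+Co) = 46.2584/(46.2584+25.6227) = 0.6435
z = 0.3679
Q* = 425.3398 + 0.3679 * 51.3158 = 444.2189

444.2189 units


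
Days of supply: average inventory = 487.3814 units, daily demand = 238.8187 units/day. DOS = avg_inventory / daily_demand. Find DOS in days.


DOS = 487.3814 / 238.8187 = 2.0408

2.0408 days


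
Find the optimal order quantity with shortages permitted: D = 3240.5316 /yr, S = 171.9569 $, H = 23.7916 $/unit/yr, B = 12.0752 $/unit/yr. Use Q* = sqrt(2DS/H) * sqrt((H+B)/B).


sqrt(2DS/H) = 216.4318
sqrt((H+B)/B) = 1.7235
Q* = 216.4318 * 1.7235 = 373.0098

373.0098 units


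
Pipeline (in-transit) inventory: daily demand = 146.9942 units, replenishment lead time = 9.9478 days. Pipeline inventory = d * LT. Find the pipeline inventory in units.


Pipeline = 146.9942 * 9.9478 = 1462.2689

1462.2689 units


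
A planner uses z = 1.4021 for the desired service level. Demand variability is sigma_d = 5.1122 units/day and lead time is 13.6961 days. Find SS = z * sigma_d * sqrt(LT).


sqrt(LT) = sqrt(13.6961) = 3.7008
SS = 1.4021 * 5.1122 * 3.7008 = 26.5268

26.5268 units


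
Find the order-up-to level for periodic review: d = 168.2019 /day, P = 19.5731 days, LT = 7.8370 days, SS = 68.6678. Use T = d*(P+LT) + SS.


P + LT = 27.4101
d*(P+LT) = 168.2019 * 27.4101 = 4610.4309
T = 4610.4309 + 68.6678 = 4679.0987

4679.0987 units


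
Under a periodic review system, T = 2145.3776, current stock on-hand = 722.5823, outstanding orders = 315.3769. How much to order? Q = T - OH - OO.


Inventory position = OH + OO = 722.5823 + 315.3769 = 1037.9592
Q = 2145.3776 - 1037.9592 = 1107.4184

1107.4184 units


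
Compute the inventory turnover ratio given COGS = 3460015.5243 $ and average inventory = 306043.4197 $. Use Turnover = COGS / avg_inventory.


Turnover = 3460015.5243 / 306043.4197 = 11.3056

11.3056


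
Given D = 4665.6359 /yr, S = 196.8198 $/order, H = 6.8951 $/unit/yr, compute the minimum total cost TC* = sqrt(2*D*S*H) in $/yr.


2*D*S*H = 12663396.2037
TC* = sqrt(12663396.2037) = 3558.5666

3558.5666 $/yr


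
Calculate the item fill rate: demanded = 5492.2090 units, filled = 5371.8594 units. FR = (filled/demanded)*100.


FR = 5371.8594 / 5492.2090 * 100 = 97.8087

97.8087%


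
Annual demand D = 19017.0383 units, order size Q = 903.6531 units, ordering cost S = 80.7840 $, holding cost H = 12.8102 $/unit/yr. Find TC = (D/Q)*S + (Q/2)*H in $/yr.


Ordering cost = D*S/Q = 1700.0688
Holding cost = Q*H/2 = 5787.9885
TC = 1700.0688 + 5787.9885 = 7488.0572

7488.0572 $/yr


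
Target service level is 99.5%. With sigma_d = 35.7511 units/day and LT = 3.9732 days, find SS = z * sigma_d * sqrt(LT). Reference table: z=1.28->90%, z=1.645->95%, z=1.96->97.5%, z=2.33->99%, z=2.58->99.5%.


From the table, SL = 99.5% corresponds to z = 2.58
sqrt(LT) = sqrt(3.9732) = 1.9933
SS = 2.58 * 35.7511 * 1.9933 = 183.8566

183.8566 units


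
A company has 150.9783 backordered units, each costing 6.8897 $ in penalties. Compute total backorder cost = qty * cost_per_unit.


Total = 150.9783 * 6.8897 = 1040.1952

1040.1952 $


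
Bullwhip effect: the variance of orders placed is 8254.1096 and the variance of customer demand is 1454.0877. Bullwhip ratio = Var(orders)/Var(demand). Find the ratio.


BW = 8254.1096 / 1454.0877 = 5.6765

5.6765


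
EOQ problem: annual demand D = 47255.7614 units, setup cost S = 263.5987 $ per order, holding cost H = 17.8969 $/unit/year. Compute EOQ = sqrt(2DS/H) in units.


2*D*S = 2 * 47255.7614 * 263.5987 = 24913114.5451
2*D*S/H = 1392035.1874
EOQ = sqrt(1392035.1874) = 1179.8454

1179.8454 units


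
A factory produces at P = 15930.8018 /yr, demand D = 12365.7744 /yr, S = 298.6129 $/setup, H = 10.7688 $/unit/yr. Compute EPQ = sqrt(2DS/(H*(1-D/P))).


1 - D/P = 1 - 0.7762 = 0.2238
H*(1-D/P) = 2.4099
2DS = 7385159.5087
EPQ = sqrt(3064554.3713) = 1750.5869

1750.5869 units


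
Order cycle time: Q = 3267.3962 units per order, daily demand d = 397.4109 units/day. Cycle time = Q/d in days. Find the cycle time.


Cycle = 3267.3962 / 397.4109 = 8.2217

8.2217 days


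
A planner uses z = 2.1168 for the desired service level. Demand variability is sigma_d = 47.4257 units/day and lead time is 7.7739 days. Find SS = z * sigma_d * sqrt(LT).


sqrt(LT) = sqrt(7.7739) = 2.7882
SS = 2.1168 * 47.4257 * 2.7882 = 279.9065

279.9065 units


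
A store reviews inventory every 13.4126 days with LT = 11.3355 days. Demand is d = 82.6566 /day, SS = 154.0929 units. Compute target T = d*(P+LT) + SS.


P + LT = 24.7481
d*(P+LT) = 82.6566 * 24.7481 = 2045.5938
T = 2045.5938 + 154.0929 = 2199.6867

2199.6867 units


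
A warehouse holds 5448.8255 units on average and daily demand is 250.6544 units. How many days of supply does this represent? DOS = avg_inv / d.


DOS = 5448.8255 / 250.6544 = 21.7384

21.7384 days


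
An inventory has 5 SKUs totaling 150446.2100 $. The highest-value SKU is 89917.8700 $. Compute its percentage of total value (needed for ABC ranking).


Top item = 89917.8700
Total = 150446.2100
Percentage = 89917.8700 / 150446.2100 * 100 = 59.7675

59.7675%


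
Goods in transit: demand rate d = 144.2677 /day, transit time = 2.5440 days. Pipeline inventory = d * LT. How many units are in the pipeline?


Pipeline = 144.2677 * 2.5440 = 367.0170

367.0170 units


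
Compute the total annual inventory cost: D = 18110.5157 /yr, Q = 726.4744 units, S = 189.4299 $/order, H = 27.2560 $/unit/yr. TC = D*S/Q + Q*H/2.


Ordering cost = D*S/Q = 4722.3594
Holding cost = Q*H/2 = 9900.3931
TC = 4722.3594 + 9900.3931 = 14622.7525

14622.7525 $/yr


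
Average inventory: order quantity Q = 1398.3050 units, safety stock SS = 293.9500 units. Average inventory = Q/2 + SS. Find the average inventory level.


Q/2 = 699.1525
Avg = 699.1525 + 293.9500 = 993.1025

993.1025 units


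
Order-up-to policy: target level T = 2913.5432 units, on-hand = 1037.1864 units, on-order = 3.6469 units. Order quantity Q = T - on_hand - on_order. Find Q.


Inventory position = OH + OO = 1037.1864 + 3.6469 = 1040.8333
Q = 2913.5432 - 1040.8333 = 1872.7099

1872.7099 units


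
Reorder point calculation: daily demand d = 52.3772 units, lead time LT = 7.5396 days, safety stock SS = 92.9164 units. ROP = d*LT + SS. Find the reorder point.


d*LT = 52.3772 * 7.5396 = 394.9031
ROP = 394.9031 + 92.9164 = 487.8195

487.8195 units


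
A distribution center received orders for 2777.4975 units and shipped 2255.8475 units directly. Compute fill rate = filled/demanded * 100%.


FR = 2255.8475 / 2777.4975 * 100 = 81.2187

81.2187%


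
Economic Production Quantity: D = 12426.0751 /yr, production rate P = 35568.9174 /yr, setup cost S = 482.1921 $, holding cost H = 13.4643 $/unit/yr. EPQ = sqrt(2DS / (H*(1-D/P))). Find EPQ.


1 - D/P = 1 - 0.3494 = 0.6506
H*(1-D/P) = 8.7605
2DS = 11983510.4945
EPQ = sqrt(1367899.6291) = 1169.5724

1169.5724 units


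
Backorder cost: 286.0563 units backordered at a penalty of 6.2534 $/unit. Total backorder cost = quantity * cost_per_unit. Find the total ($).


Total = 286.0563 * 6.2534 = 1788.8245

1788.8245 $


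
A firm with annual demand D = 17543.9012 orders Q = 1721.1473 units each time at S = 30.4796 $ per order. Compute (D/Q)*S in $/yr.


Number of orders = D/Q = 10.1931
Cost = 10.1931 * 30.4796 = 310.6829

310.6829 $/yr


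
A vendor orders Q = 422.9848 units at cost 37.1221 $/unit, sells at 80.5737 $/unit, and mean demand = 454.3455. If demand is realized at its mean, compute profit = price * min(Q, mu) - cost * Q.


Sales at mu = min(422.9848, 454.3455) = 422.9848
Revenue = 80.5737 * 422.9848 = 34081.4504
Total cost = 37.1221 * 422.9848 = 15702.0840
Profit = 34081.4504 - 15702.0840 = 18379.3663

18379.3663 $


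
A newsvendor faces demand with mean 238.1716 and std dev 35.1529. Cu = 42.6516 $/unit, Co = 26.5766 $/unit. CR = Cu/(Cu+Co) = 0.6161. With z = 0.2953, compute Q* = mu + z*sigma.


CR = Cu/(Cu+Co) = 42.6516/(42.6516+26.5766) = 0.6161
z = 0.2953
Q* = 238.1716 + 0.2953 * 35.1529 = 248.5523

248.5523 units


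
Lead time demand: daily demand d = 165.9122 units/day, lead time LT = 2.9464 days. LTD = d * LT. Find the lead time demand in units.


LTD = 165.9122 * 2.9464 = 488.8437

488.8437 units


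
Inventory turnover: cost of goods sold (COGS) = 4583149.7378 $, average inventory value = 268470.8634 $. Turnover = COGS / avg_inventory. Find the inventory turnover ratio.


Turnover = 4583149.7378 / 268470.8634 = 17.0713

17.0713


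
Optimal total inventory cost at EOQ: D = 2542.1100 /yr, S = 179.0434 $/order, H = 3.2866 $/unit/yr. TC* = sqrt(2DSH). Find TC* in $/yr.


2*D*S*H = 2991778.9491
TC* = sqrt(2991778.9491) = 1729.6760

1729.6760 $/yr


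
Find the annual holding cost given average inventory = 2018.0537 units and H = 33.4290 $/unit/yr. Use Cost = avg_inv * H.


Cost = 2018.0537 * 33.4290 = 67461.5171

67461.5171 $/yr


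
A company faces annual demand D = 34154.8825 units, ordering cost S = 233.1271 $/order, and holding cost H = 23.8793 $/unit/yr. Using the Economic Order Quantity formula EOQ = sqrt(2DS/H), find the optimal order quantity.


2*D*S = 2 * 34154.8825 * 233.1271 = 15924857.4161
2*D*S/H = 666889.6247
EOQ = sqrt(666889.6247) = 816.6331

816.6331 units


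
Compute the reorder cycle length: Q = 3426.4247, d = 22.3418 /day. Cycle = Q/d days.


Cycle = 3426.4247 / 22.3418 = 153.3639

153.3639 days


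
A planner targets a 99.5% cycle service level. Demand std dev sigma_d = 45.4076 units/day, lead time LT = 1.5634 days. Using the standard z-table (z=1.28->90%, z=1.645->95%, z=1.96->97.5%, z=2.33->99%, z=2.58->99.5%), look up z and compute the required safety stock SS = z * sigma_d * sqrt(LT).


From the table, SL = 99.5% corresponds to z = 2.58
sqrt(LT) = sqrt(1.5634) = 1.2504
SS = 2.58 * 45.4076 * 1.2504 = 146.4817

146.4817 units


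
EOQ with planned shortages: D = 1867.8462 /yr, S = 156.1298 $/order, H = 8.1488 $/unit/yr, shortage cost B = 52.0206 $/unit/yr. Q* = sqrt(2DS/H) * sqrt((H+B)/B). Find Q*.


sqrt(2DS/H) = 267.5356
sqrt((H+B)/B) = 1.0755
Q* = 267.5356 * 1.0755 = 287.7278

287.7278 units


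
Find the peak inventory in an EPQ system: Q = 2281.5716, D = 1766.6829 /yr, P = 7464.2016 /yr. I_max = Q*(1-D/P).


D/P = 0.2367
1 - D/P = 0.7633
I_max = 2281.5716 * 0.7633 = 1741.5522

1741.5522 units


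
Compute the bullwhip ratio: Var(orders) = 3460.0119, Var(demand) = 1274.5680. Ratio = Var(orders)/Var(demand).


BW = 3460.0119 / 1274.5680 = 2.7147

2.7147


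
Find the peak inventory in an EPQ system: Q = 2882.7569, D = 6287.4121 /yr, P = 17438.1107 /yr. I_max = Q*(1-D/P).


D/P = 0.3606
1 - D/P = 0.6394
I_max = 2882.7569 * 0.6394 = 1843.3622

1843.3622 units


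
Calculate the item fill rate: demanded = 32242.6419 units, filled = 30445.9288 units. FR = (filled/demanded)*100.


FR = 30445.9288 / 32242.6419 * 100 = 94.4275

94.4275%


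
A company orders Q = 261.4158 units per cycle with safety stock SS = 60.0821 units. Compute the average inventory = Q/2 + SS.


Q/2 = 130.7079
Avg = 130.7079 + 60.0821 = 190.7900

190.7900 units


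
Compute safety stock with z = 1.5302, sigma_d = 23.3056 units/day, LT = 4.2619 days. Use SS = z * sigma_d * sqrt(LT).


sqrt(LT) = sqrt(4.2619) = 2.0644
SS = 1.5302 * 23.3056 * 2.0644 = 73.6224

73.6224 units


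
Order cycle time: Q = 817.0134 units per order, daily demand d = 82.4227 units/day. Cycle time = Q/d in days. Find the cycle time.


Cycle = 817.0134 / 82.4227 = 9.9125

9.9125 days


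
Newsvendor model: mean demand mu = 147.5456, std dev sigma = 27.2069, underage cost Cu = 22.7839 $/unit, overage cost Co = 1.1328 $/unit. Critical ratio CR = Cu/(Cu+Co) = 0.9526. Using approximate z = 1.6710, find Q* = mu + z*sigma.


CR = Cu/(Cu+Co) = 22.7839/(22.7839+1.1328) = 0.9526
z = 1.6710
Q* = 147.5456 + 1.6710 * 27.2069 = 193.0083

193.0083 units


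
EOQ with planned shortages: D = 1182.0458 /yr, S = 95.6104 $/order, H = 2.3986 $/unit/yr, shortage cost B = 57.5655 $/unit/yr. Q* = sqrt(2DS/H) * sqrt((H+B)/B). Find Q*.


sqrt(2DS/H) = 306.9770
sqrt((H+B)/B) = 1.0206
Q* = 306.9770 * 1.0206 = 313.3072

313.3072 units


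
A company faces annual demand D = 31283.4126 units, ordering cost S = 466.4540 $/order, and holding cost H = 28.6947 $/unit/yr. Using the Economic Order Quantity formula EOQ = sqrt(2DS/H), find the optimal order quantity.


2*D*S = 2 * 31283.4126 * 466.4540 = 29184545.8818
2*D*S/H = 1017070.9532
EOQ = sqrt(1017070.9532) = 1008.4994

1008.4994 units


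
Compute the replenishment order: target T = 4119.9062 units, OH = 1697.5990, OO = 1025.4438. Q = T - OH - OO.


Inventory position = OH + OO = 1697.5990 + 1025.4438 = 2723.0428
Q = 4119.9062 - 2723.0428 = 1396.8634

1396.8634 units


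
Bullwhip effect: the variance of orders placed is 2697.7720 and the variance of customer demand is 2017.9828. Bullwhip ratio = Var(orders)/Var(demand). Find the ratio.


BW = 2697.7720 / 2017.9828 = 1.3369

1.3369


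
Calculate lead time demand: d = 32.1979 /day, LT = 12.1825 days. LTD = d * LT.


LTD = 32.1979 * 12.1825 = 392.2509

392.2509 units


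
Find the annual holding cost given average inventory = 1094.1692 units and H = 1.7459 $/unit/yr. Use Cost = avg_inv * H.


Cost = 1094.1692 * 1.7459 = 1910.3100

1910.3100 $/yr


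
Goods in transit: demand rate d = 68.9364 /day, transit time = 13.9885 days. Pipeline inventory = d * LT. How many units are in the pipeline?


Pipeline = 68.9364 * 13.9885 = 964.3168

964.3168 units


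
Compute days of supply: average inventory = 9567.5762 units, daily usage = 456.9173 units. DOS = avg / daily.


DOS = 9567.5762 / 456.9173 = 20.9394

20.9394 days


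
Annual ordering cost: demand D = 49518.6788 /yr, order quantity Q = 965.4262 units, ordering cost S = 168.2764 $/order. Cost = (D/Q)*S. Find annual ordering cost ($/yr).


Number of orders = D/Q = 51.2920
Cost = 51.2920 * 168.2764 = 8631.2398

8631.2398 $/yr


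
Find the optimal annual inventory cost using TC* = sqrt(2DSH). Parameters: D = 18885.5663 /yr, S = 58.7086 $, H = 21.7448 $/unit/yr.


2*D*S*H = 48218883.4094
TC* = sqrt(48218883.4094) = 6943.9818

6943.9818 $/yr


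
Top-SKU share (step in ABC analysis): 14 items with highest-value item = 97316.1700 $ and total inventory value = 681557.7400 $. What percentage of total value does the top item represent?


Top item = 97316.1700
Total = 681557.7400
Percentage = 97316.1700 / 681557.7400 * 100 = 14.2785

14.2785%


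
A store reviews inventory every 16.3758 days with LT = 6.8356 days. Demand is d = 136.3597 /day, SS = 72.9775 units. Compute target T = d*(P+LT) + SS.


P + LT = 23.2114
d*(P+LT) = 136.3597 * 23.2114 = 3165.0995
T = 3165.0995 + 72.9775 = 3238.0770

3238.0770 units


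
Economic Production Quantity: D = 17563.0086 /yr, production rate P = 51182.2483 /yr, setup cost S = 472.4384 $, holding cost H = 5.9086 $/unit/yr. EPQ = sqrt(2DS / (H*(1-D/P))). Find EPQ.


1 - D/P = 1 - 0.3431 = 0.6569
H*(1-D/P) = 3.8811
2DS = 16594879.3643
EPQ = sqrt(4275835.4271) = 2067.8093

2067.8093 units


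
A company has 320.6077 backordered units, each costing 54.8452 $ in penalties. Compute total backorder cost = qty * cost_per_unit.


Total = 320.6077 * 54.8452 = 17583.7934

17583.7934 $


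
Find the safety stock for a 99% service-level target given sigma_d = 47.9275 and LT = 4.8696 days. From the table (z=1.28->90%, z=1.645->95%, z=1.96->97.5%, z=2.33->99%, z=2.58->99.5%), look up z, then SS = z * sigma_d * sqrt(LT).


From the table, SL = 99% corresponds to z = 2.33
sqrt(LT) = sqrt(4.8696) = 2.2067
SS = 2.33 * 47.9275 * 2.2067 = 246.4265

246.4265 units


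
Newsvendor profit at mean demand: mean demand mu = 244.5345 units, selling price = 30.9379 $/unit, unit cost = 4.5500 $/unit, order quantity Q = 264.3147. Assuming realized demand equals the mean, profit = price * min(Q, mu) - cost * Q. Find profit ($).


Sales at mu = min(264.3147, 244.5345) = 244.5345
Revenue = 30.9379 * 244.5345 = 7565.3839
Total cost = 4.5500 * 264.3147 = 1202.6319
Profit = 7565.3839 - 1202.6319 = 6362.7520

6362.7520 $


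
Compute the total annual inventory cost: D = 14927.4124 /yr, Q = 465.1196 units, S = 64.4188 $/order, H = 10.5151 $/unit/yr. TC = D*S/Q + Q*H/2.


Ordering cost = D*S/Q = 2067.4381
Holding cost = Q*H/2 = 2445.3896
TC = 2067.4381 + 2445.3896 = 4512.8277

4512.8277 $/yr


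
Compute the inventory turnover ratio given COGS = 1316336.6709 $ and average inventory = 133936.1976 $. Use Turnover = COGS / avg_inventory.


Turnover = 1316336.6709 / 133936.1976 = 9.8281

9.8281


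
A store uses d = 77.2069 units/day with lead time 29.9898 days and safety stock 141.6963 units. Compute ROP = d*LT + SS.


d*LT = 77.2069 * 29.9898 = 2315.4195
ROP = 2315.4195 + 141.6963 = 2457.1158

2457.1158 units


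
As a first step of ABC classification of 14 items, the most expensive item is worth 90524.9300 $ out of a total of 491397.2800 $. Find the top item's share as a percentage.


Top item = 90524.9300
Total = 491397.2800
Percentage = 90524.9300 / 491397.2800 * 100 = 18.4219

18.4219%


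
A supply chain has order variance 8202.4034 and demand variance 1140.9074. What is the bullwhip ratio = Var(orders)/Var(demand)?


BW = 8202.4034 / 1140.9074 = 7.1894

7.1894


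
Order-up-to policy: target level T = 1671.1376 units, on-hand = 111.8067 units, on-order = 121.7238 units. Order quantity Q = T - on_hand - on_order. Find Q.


Inventory position = OH + OO = 111.8067 + 121.7238 = 233.5305
Q = 1671.1376 - 233.5305 = 1437.6071

1437.6071 units


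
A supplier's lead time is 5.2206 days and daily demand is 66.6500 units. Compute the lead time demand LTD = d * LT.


LTD = 66.6500 * 5.2206 = 347.9530

347.9530 units


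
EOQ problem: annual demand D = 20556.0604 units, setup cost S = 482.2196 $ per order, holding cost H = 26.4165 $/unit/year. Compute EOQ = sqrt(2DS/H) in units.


2*D*S = 2 * 20556.0604 * 482.2196 = 19825070.4473
2*D*S/H = 750480.5878
EOQ = sqrt(750480.5878) = 866.3028

866.3028 units


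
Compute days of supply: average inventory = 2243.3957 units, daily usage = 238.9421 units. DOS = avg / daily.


DOS = 2243.3957 / 238.9421 = 9.3889

9.3889 days


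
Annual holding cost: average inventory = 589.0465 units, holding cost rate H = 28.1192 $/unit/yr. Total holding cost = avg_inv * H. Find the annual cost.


Cost = 589.0465 * 28.1192 = 16563.5163

16563.5163 $/yr


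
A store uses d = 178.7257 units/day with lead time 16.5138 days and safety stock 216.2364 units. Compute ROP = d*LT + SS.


d*LT = 178.7257 * 16.5138 = 2951.4405
ROP = 2951.4405 + 216.2364 = 3167.6769

3167.6769 units


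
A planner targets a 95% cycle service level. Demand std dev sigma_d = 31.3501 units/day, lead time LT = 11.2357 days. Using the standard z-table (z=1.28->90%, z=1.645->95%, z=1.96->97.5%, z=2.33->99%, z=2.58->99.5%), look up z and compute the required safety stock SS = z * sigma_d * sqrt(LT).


From the table, SL = 95% corresponds to z = 1.645
sqrt(LT) = sqrt(11.2357) = 3.3520
SS = 1.645 * 31.3501 * 3.3520 = 172.8641

172.8641 units


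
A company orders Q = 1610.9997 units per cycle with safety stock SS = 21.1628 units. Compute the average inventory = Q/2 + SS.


Q/2 = 805.4999
Avg = 805.4999 + 21.1628 = 826.6626

826.6626 units


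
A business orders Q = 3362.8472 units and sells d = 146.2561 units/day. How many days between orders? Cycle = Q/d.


Cycle = 3362.8472 / 146.2561 = 22.9929

22.9929 days


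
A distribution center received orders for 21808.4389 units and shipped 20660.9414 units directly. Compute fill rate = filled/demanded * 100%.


FR = 20660.9414 / 21808.4389 * 100 = 94.7383

94.7383%


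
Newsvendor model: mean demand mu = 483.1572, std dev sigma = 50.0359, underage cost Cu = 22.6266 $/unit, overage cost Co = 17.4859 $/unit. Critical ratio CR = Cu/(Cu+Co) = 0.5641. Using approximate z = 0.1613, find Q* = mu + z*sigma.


CR = Cu/(Cu+Co) = 22.6266/(22.6266+17.4859) = 0.5641
z = 0.1613
Q* = 483.1572 + 0.1613 * 50.0359 = 491.2280

491.2280 units


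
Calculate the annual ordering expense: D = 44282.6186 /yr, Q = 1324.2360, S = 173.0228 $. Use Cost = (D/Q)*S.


Number of orders = D/Q = 33.4401
Cost = 33.4401 * 173.0228 = 5785.9042

5785.9042 $/yr


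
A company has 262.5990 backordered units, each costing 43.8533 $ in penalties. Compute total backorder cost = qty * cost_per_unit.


Total = 262.5990 * 43.8533 = 11515.8327

11515.8327 $


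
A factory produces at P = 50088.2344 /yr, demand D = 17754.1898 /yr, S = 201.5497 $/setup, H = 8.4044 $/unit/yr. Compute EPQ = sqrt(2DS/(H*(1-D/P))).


1 - D/P = 1 - 0.3545 = 0.6455
H*(1-D/P) = 5.4254
2DS = 7156703.2559
EPQ = sqrt(1319112.9568) = 1148.5264

1148.5264 units


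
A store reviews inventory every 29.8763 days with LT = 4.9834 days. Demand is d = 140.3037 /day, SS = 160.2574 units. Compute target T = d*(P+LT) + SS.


P + LT = 34.8597
d*(P+LT) = 140.3037 * 34.8597 = 4890.9449
T = 4890.9449 + 160.2574 = 5051.2023

5051.2023 units


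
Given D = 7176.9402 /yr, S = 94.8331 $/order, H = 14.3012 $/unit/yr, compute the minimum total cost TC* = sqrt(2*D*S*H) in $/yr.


2*D*S*H = 19467122.0152
TC* = sqrt(19467122.0152) = 4412.1562

4412.1562 $/yr


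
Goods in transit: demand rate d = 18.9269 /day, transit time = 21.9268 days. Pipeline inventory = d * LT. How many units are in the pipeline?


Pipeline = 18.9269 * 21.9268 = 415.0064

415.0064 units


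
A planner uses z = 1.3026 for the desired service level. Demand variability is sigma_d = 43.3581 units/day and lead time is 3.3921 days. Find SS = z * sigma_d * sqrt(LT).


sqrt(LT) = sqrt(3.3921) = 1.8418
SS = 1.3026 * 43.3581 * 1.8418 = 104.0197

104.0197 units


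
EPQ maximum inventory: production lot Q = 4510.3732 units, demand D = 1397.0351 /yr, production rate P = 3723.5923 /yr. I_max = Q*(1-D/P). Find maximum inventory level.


D/P = 0.3752
1 - D/P = 0.6248
I_max = 4510.3732 * 0.6248 = 2818.1499

2818.1499 units


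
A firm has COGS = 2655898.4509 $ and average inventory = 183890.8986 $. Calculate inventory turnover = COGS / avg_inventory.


Turnover = 2655898.4509 / 183890.8986 = 14.4428

14.4428


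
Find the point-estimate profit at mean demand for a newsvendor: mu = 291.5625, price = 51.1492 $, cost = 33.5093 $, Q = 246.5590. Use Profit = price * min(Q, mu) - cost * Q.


Sales at mu = min(246.5590, 291.5625) = 246.5590
Revenue = 51.1492 * 246.5590 = 12611.2956
Total cost = 33.5093 * 246.5590 = 8262.0195
Profit = 12611.2956 - 8262.0195 = 4349.2761

4349.2761 $


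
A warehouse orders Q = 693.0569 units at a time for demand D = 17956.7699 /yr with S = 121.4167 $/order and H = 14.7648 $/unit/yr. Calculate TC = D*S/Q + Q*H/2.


Ordering cost = D*S/Q = 3145.8481
Holding cost = Q*H/2 = 5116.4233
TC = 3145.8481 + 5116.4233 = 8262.2714

8262.2714 $/yr


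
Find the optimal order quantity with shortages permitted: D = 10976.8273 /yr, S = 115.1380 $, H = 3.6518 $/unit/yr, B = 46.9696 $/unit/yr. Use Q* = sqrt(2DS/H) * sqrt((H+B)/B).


sqrt(2DS/H) = 831.9731
sqrt((H+B)/B) = 1.0381
Q* = 831.9731 * 1.0381 = 863.7099

863.7099 units


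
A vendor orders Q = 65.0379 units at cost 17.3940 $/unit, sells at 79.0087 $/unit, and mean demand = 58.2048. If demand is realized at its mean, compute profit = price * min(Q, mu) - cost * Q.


Sales at mu = min(65.0379, 58.2048) = 58.2048
Revenue = 79.0087 * 58.2048 = 4598.6856
Total cost = 17.3940 * 65.0379 = 1131.2692
Profit = 4598.6856 - 1131.2692 = 3467.4163

3467.4163 $


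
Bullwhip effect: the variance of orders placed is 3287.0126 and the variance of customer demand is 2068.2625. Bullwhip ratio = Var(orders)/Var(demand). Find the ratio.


BW = 3287.0126 / 2068.2625 = 1.5893

1.5893


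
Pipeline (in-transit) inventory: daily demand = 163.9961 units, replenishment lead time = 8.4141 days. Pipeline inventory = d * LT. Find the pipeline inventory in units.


Pipeline = 163.9961 * 8.4141 = 1379.8796

1379.8796 units


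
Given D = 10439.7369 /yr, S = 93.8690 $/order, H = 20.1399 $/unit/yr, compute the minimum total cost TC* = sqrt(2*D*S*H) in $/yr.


2*D*S*H = 39472901.4748
TC* = sqrt(39472901.4748) = 6282.7463

6282.7463 $/yr


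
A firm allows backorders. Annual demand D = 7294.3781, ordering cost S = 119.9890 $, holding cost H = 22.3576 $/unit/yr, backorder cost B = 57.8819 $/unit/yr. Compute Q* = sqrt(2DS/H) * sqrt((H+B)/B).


sqrt(2DS/H) = 279.8126
sqrt((H+B)/B) = 1.1774
Q* = 279.8126 * 1.1774 = 329.4504

329.4504 units


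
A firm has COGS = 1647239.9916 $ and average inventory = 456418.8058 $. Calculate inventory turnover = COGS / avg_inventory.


Turnover = 1647239.9916 / 456418.8058 = 3.6091

3.6091


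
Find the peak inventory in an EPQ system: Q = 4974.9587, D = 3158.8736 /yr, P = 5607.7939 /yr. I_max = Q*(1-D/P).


D/P = 0.5633
1 - D/P = 0.4367
I_max = 4974.9587 * 0.4367 = 2172.5615

2172.5615 units


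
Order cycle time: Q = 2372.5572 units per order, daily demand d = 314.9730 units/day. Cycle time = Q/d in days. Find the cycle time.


Cycle = 2372.5572 / 314.9730 = 7.5326

7.5326 days


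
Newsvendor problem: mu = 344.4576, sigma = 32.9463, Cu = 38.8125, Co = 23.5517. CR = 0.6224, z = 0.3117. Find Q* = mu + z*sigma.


CR = Cu/(Cu+Co) = 38.8125/(38.8125+23.5517) = 0.6224
z = 0.3117
Q* = 344.4576 + 0.3117 * 32.9463 = 354.7270

354.7270 units


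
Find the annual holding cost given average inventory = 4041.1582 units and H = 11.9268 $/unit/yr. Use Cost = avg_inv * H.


Cost = 4041.1582 * 11.9268 = 48198.0856

48198.0856 $/yr


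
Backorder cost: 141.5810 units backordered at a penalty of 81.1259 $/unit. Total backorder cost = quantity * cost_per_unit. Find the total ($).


Total = 141.5810 * 81.1259 = 11485.8860

11485.8860 $


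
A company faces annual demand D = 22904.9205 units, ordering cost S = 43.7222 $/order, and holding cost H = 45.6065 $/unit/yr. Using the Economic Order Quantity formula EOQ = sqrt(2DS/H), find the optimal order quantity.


2*D*S = 2 * 22904.9205 * 43.7222 = 2002907.0302
2*D*S/H = 43917.1397
EOQ = sqrt(43917.1397) = 209.5642

209.5642 units


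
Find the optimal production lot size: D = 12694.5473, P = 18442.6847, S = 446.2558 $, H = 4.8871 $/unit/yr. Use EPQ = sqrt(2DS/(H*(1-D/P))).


1 - D/P = 1 - 0.6883 = 0.3117
H*(1-D/P) = 1.5232
2DS = 11330030.7220
EPQ = sqrt(7438354.3347) = 2727.3347

2727.3347 units


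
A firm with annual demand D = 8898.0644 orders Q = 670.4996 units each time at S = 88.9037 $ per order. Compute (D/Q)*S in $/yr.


Number of orders = D/Q = 13.2708
Cost = 13.2708 * 88.9037 = 1179.8230

1179.8230 $/yr


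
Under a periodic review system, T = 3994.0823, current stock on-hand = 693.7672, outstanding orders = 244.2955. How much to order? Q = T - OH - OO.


Inventory position = OH + OO = 693.7672 + 244.2955 = 938.0627
Q = 3994.0823 - 938.0627 = 3056.0196

3056.0196 units


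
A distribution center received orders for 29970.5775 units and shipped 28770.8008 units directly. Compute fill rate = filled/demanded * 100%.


FR = 28770.8008 / 29970.5775 * 100 = 95.9968

95.9968%


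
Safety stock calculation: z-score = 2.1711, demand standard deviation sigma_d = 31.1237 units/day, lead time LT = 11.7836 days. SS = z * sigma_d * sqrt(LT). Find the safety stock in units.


sqrt(LT) = sqrt(11.7836) = 3.4327
SS = 2.1711 * 31.1237 * 3.4327 = 231.9584

231.9584 units


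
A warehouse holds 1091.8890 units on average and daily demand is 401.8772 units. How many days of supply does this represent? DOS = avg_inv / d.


DOS = 1091.8890 / 401.8772 = 2.7170

2.7170 days


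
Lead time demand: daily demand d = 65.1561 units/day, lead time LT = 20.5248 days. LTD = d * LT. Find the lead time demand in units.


LTD = 65.1561 * 20.5248 = 1337.3159

1337.3159 units


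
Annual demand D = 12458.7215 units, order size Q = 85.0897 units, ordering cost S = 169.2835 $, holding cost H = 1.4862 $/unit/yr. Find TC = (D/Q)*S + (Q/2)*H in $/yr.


Ordering cost = D*S/Q = 24786.2665
Holding cost = Q*H/2 = 63.2302
TC = 24786.2665 + 63.2302 = 24849.4967

24849.4967 $/yr


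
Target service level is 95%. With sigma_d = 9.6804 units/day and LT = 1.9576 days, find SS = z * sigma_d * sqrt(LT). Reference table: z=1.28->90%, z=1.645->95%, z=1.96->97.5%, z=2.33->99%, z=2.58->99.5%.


From the table, SL = 95% corresponds to z = 1.645
sqrt(LT) = sqrt(1.9576) = 1.3991
SS = 1.645 * 9.6804 * 1.3991 = 22.2803

22.2803 units


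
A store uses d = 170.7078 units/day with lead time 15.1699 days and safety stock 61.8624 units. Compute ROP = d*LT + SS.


d*LT = 170.7078 * 15.1699 = 2589.6203
ROP = 2589.6203 + 61.8624 = 2651.4827

2651.4827 units


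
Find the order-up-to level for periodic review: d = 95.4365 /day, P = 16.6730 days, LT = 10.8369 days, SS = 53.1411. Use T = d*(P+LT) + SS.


P + LT = 27.5099
d*(P+LT) = 95.4365 * 27.5099 = 2625.4486
T = 2625.4486 + 53.1411 = 2678.5897

2678.5897 units


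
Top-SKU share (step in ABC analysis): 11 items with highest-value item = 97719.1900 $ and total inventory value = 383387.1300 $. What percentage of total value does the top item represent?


Top item = 97719.1900
Total = 383387.1300
Percentage = 97719.1900 / 383387.1300 * 100 = 25.4884

25.4884%


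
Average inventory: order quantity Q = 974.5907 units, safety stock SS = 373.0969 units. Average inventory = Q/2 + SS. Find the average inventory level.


Q/2 = 487.2953
Avg = 487.2953 + 373.0969 = 860.3922

860.3922 units


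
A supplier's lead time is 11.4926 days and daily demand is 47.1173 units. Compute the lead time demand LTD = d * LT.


LTD = 47.1173 * 11.4926 = 541.5003

541.5003 units


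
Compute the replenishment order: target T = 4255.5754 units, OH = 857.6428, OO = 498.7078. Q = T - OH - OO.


Inventory position = OH + OO = 857.6428 + 498.7078 = 1356.3506
Q = 4255.5754 - 1356.3506 = 2899.2248

2899.2248 units


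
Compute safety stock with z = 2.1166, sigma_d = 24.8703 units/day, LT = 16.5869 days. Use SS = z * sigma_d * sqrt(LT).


sqrt(LT) = sqrt(16.5869) = 4.0727
SS = 2.1166 * 24.8703 * 4.0727 = 214.3890

214.3890 units


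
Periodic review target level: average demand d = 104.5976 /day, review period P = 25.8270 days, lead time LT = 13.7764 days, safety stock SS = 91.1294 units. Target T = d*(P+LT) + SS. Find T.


P + LT = 39.6034
d*(P+LT) = 104.5976 * 39.6034 = 4142.4206
T = 4142.4206 + 91.1294 = 4233.5500

4233.5500 units


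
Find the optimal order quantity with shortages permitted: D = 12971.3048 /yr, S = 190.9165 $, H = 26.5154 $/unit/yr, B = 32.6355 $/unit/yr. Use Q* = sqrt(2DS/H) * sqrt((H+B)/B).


sqrt(2DS/H) = 432.1947
sqrt((H+B)/B) = 1.3463
Q* = 432.1947 * 1.3463 = 581.8553

581.8553 units


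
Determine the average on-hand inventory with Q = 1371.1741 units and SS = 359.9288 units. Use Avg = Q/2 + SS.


Q/2 = 685.5870
Avg = 685.5870 + 359.9288 = 1045.5159

1045.5159 units


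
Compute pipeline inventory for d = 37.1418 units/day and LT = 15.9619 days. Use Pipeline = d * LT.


Pipeline = 37.1418 * 15.9619 = 592.8537

592.8537 units


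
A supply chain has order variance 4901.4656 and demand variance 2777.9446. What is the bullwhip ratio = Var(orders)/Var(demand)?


BW = 4901.4656 / 2777.9446 = 1.7644

1.7644


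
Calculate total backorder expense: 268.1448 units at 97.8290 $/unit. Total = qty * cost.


Total = 268.1448 * 97.8290 = 26232.3376

26232.3376 $


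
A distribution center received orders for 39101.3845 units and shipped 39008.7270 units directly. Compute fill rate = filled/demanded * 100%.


FR = 39008.7270 / 39101.3845 * 100 = 99.7630

99.7630%


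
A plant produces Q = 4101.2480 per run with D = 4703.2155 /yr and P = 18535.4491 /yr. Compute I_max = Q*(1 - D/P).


D/P = 0.2537
1 - D/P = 0.7463
I_max = 4101.2480 * 0.7463 = 3060.5906

3060.5906 units


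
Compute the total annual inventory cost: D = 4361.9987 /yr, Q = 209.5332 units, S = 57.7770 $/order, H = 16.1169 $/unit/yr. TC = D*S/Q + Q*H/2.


Ordering cost = D*S/Q = 1202.7841
Holding cost = Q*H/2 = 1688.5128
TC = 1202.7841 + 1688.5128 = 2891.2969

2891.2969 $/yr


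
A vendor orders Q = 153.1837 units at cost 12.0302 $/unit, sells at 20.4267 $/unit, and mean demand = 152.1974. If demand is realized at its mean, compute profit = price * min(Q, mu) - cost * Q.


Sales at mu = min(153.1837, 152.1974) = 152.1974
Revenue = 20.4267 * 152.1974 = 3108.8906
Total cost = 12.0302 * 153.1837 = 1842.8305
Profit = 3108.8906 - 1842.8305 = 1266.0601

1266.0601 $


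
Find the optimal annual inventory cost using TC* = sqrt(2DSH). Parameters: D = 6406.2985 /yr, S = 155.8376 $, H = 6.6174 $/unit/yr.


2*D*S*H = 13212859.1252
TC* = sqrt(13212859.1252) = 3634.9497

3634.9497 $/yr


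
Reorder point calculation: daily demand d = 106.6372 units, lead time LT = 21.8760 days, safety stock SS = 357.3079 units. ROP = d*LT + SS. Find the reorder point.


d*LT = 106.6372 * 21.8760 = 2332.7954
ROP = 2332.7954 + 357.3079 = 2690.1033

2690.1033 units


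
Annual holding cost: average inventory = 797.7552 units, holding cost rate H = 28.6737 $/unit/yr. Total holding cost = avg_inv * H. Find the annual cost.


Cost = 797.7552 * 28.6737 = 22874.5933

22874.5933 $/yr


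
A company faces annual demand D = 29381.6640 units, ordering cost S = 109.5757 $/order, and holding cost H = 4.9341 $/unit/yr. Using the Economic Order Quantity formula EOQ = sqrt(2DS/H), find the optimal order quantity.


2*D*S = 2 * 29381.6640 * 109.5757 = 6439032.7999
2*D*S/H = 1305006.5463
EOQ = sqrt(1305006.5463) = 1142.3688

1142.3688 units


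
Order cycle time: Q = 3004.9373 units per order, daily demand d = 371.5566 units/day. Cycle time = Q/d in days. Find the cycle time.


Cycle = 3004.9373 / 371.5566 = 8.0874

8.0874 days


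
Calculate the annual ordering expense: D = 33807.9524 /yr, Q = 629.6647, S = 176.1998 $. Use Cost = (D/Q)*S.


Number of orders = D/Q = 53.6920
Cost = 53.6920 * 176.1998 = 9460.5184

9460.5184 $/yr


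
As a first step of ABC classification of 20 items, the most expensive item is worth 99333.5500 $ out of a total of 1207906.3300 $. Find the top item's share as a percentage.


Top item = 99333.5500
Total = 1207906.3300
Percentage = 99333.5500 / 1207906.3300 * 100 = 8.2236

8.2236%


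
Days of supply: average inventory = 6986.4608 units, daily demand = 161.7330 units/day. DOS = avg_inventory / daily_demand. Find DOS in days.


DOS = 6986.4608 / 161.7330 = 43.1975

43.1975 days


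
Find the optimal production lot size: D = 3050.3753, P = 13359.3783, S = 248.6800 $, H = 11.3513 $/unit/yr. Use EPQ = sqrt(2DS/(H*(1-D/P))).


1 - D/P = 1 - 0.2283 = 0.7717
H*(1-D/P) = 8.7594
2DS = 1517134.6592
EPQ = sqrt(173200.0888) = 416.1731

416.1731 units


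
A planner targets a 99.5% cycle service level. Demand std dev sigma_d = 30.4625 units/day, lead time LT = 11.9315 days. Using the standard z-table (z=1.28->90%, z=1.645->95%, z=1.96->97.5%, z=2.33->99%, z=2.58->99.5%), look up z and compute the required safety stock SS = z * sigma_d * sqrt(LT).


From the table, SL = 99.5% corresponds to z = 2.58
sqrt(LT) = sqrt(11.9315) = 3.4542
SS = 2.58 * 30.4625 * 3.4542 = 271.4768

271.4768 units
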